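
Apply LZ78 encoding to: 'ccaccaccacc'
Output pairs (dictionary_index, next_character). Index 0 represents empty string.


LZ78 encoding steps:
Dictionary: {0: ''}
Step 1: w='' (idx 0), next='c' -> output (0, 'c'), add 'c' as idx 1
Step 2: w='c' (idx 1), next='a' -> output (1, 'a'), add 'ca' as idx 2
Step 3: w='c' (idx 1), next='c' -> output (1, 'c'), add 'cc' as idx 3
Step 4: w='' (idx 0), next='a' -> output (0, 'a'), add 'a' as idx 4
Step 5: w='cc' (idx 3), next='a' -> output (3, 'a'), add 'cca' as idx 5
Step 6: w='cc' (idx 3), end of input -> output (3, '')


Encoded: [(0, 'c'), (1, 'a'), (1, 'c'), (0, 'a'), (3, 'a'), (3, '')]


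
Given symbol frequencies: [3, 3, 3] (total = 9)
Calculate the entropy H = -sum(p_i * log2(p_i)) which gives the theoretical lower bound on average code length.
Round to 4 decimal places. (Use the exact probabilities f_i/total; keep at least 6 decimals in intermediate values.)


Per-symbol terms -p_i * log2(p_i) with p_i = f_i/9:
  p = 3/9 = 0.333333: log2(p) = -1.584963, -p*log2(p) = 0.528321
  p = 3/9 = 0.333333: log2(p) = -1.584963, -p*log2(p) = 0.528321
  p = 3/9 = 0.333333: log2(p) = -1.584963, -p*log2(p) = 0.528321
H = 0.528321 + 0.528321 + 0.528321 = 1.584963

H = 1.585 bits/symbol


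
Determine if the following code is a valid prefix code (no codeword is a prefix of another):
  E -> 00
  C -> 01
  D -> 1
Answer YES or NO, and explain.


Checking each pair (does one codeword prefix another?):
  E='00' vs C='01': no prefix
  E='00' vs D='1': no prefix
  C='01' vs E='00': no prefix
  C='01' vs D='1': no prefix
  D='1' vs E='00': no prefix
  D='1' vs C='01': no prefix
No violation found over all pairs.

YES -- this is a valid prefix code. No codeword is a prefix of any other codeword.


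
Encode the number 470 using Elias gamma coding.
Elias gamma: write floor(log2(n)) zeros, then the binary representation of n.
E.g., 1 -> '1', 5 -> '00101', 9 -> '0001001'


num_bits = floor(log2(470)) + 1 = 9
leading_zeros = num_bits - 1 = 8
binary(470) = 111010110

Elias gamma(470) = '00000000' + '111010110' = 00000000111010110 (17 bits)


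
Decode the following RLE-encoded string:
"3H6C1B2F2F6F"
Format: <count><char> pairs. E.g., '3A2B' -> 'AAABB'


Expanding each <count><char> pair:
  3H -> 'HHH'
  6C -> 'CCCCCC'
  1B -> 'B'
  2F -> 'FF'
  2F -> 'FF'
  6F -> 'FFFFFF'

Decoded = HHHCCCCCCBFFFFFFFFFF


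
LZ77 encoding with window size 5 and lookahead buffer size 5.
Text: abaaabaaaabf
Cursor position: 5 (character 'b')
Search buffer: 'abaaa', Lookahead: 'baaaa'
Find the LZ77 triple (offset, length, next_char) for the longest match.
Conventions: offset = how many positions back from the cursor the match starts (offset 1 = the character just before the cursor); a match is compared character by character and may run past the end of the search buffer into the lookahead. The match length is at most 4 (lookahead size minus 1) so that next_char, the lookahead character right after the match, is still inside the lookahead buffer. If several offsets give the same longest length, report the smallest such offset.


Try each offset into the search buffer:
  offset=1 (pos 4, char 'a'): match length 0
  offset=2 (pos 3, char 'a'): match length 0
  offset=3 (pos 2, char 'a'): match length 0
  offset=4 (pos 1, char 'b'): match length 4
  offset=5 (pos 0, char 'a'): match length 0
Longest match has length 4 at offset 4.
next_char = character at position 5 + 4 = 9 -> 'a'

Best match: offset=4, length=4 (matching 'baaa' starting at position 1)
LZ77 triple: (4, 4, 'a')


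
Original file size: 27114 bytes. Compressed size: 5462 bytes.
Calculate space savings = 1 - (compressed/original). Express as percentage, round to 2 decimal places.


ratio = compressed/original = 5462/27114 = 0.201446
savings = 1 - ratio = 1 - 0.201446 = 0.798554
as a percentage: 0.798554 * 100 = 79.86%

Space savings = 1 - 5462/27114 = 79.86%


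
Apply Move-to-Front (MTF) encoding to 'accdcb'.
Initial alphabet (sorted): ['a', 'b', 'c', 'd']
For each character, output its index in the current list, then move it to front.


MTF encoding:
'a': index 0 in ['a', 'b', 'c', 'd'] -> ['a', 'b', 'c', 'd']
'c': index 2 in ['a', 'b', 'c', 'd'] -> ['c', 'a', 'b', 'd']
'c': index 0 in ['c', 'a', 'b', 'd'] -> ['c', 'a', 'b', 'd']
'd': index 3 in ['c', 'a', 'b', 'd'] -> ['d', 'c', 'a', 'b']
'c': index 1 in ['d', 'c', 'a', 'b'] -> ['c', 'd', 'a', 'b']
'b': index 3 in ['c', 'd', 'a', 'b'] -> ['b', 'c', 'd', 'a']


Output: [0, 2, 0, 3, 1, 3]


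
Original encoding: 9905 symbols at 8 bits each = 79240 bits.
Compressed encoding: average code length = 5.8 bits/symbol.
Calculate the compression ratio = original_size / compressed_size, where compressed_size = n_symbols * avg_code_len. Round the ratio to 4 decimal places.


original_size = n_symbols * orig_bits = 9905 * 8 = 79240 bits
compressed_size = n_symbols * avg_code_len = 9905 * 5.8 = 57449.0 bits
ratio = original_size / compressed_size = 79240 / 57449.0 = 1.3793

Compression ratio = 1.3793


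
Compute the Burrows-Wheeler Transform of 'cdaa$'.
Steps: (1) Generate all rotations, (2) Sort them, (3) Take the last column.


Rotations (sorted):
  0: $cdaa -> last char: a
  1: a$cda -> last char: a
  2: aa$cd -> last char: d
  3: cdaa$ -> last char: $
  4: daa$c -> last char: c


BWT = aad$c


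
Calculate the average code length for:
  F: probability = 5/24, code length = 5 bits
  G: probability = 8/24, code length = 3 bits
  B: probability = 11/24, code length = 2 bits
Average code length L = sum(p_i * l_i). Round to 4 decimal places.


Weighted contributions p_i * l_i:
  F: (5/24) * 5 = 25/24
  G: (8/24) * 3 = 24/24
  B: (11/24) * 2 = 22/24
Sum = (25 + 24 + 22)/24 = 71/24

L = 71/24 = 2.9583 bits/symbol


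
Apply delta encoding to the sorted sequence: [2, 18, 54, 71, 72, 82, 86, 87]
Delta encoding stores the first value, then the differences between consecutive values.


First value: 2
Deltas:
  18 - 2 = 16
  54 - 18 = 36
  71 - 54 = 17
  72 - 71 = 1
  82 - 72 = 10
  86 - 82 = 4
  87 - 86 = 1


Delta encoded: [2, 16, 36, 17, 1, 10, 4, 1]


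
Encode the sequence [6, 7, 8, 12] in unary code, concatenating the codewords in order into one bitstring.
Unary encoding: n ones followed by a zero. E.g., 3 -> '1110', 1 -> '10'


Encode each number as n ones followed by a terminating 0:
  6 -> 1111110 (7 bits)
  7 -> 11111110 (8 bits)
  8 -> 111111110 (9 bits)
  12 -> 1111111111110 (13 bits)
Total length = 7 + 8 + 9 + 13 = 37 bits.

Unary([6, 7, 8, 12]) = 1111110111111101111111101111111111110 (37 bits)


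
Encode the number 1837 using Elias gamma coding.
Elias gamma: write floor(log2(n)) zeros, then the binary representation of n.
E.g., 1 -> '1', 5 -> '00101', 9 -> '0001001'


num_bits = floor(log2(1837)) + 1 = 11
leading_zeros = num_bits - 1 = 10
binary(1837) = 11100101101

Elias gamma(1837) = '0000000000' + '11100101101' = 000000000011100101101 (21 bits)


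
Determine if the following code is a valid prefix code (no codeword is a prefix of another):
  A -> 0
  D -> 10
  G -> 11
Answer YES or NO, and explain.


Checking each pair (does one codeword prefix another?):
  A='0' vs D='10': no prefix
  A='0' vs G='11': no prefix
  D='10' vs A='0': no prefix
  D='10' vs G='11': no prefix
  G='11' vs A='0': no prefix
  G='11' vs D='10': no prefix
No violation found over all pairs.

YES -- this is a valid prefix code. No codeword is a prefix of any other codeword.


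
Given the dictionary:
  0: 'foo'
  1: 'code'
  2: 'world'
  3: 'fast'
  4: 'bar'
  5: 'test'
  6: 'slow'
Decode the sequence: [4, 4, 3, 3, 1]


Look up each index in the dictionary:
  4 -> 'bar'
  4 -> 'bar'
  3 -> 'fast'
  3 -> 'fast'
  1 -> 'code'

Decoded: "bar bar fast fast code"


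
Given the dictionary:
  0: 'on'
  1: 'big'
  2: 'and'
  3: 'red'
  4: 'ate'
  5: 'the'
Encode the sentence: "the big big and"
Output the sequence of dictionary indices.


Look up each word in the dictionary:
  'the' -> 5
  'big' -> 1
  'big' -> 1
  'and' -> 2

Encoded: [5, 1, 1, 2]


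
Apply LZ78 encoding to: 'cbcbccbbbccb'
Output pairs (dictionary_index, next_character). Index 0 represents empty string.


LZ78 encoding steps:
Dictionary: {0: ''}
Step 1: w='' (idx 0), next='c' -> output (0, 'c'), add 'c' as idx 1
Step 2: w='' (idx 0), next='b' -> output (0, 'b'), add 'b' as idx 2
Step 3: w='c' (idx 1), next='b' -> output (1, 'b'), add 'cb' as idx 3
Step 4: w='c' (idx 1), next='c' -> output (1, 'c'), add 'cc' as idx 4
Step 5: w='b' (idx 2), next='b' -> output (2, 'b'), add 'bb' as idx 5
Step 6: w='b' (idx 2), next='c' -> output (2, 'c'), add 'bc' as idx 6
Step 7: w='cb' (idx 3), end of input -> output (3, '')


Encoded: [(0, 'c'), (0, 'b'), (1, 'b'), (1, 'c'), (2, 'b'), (2, 'c'), (3, '')]


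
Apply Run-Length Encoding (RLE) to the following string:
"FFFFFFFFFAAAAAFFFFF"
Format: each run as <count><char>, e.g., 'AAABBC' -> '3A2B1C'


Scanning runs left to right:
  i=0: run of 'F' x 9 -> '9F'
  i=9: run of 'A' x 5 -> '5A'
  i=14: run of 'F' x 5 -> '5F'

RLE = 9F5A5F


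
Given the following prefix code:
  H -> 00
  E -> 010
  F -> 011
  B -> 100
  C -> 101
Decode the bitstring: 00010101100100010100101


Decoding step by step:
Bits 00 -> H
Bits 010 -> E
Bits 101 -> C
Bits 100 -> B
Bits 100 -> B
Bits 010 -> E
Bits 100 -> B
Bits 101 -> C


Decoded message: HECBBEBC


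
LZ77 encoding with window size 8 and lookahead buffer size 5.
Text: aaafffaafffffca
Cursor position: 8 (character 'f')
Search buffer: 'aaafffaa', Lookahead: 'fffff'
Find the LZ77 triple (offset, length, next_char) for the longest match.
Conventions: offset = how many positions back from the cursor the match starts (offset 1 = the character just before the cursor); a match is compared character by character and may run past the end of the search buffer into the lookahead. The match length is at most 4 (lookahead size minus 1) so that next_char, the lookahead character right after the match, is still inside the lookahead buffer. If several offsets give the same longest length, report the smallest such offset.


Try each offset into the search buffer:
  offset=1 (pos 7, char 'a'): match length 0
  offset=2 (pos 6, char 'a'): match length 0
  offset=3 (pos 5, char 'f'): match length 1
  offset=4 (pos 4, char 'f'): match length 2
  offset=5 (pos 3, char 'f'): match length 3
  offset=6 (pos 2, char 'a'): match length 0
  offset=7 (pos 1, char 'a'): match length 0
  offset=8 (pos 0, char 'a'): match length 0
Longest match has length 3 at offset 5.
next_char = character at position 8 + 3 = 11 -> 'f'

Best match: offset=5, length=3 (matching 'fff' starting at position 3)
LZ77 triple: (5, 3, 'f')


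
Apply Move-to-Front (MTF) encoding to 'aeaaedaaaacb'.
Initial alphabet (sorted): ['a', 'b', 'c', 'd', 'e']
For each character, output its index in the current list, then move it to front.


MTF encoding:
'a': index 0 in ['a', 'b', 'c', 'd', 'e'] -> ['a', 'b', 'c', 'd', 'e']
'e': index 4 in ['a', 'b', 'c', 'd', 'e'] -> ['e', 'a', 'b', 'c', 'd']
'a': index 1 in ['e', 'a', 'b', 'c', 'd'] -> ['a', 'e', 'b', 'c', 'd']
'a': index 0 in ['a', 'e', 'b', 'c', 'd'] -> ['a', 'e', 'b', 'c', 'd']
'e': index 1 in ['a', 'e', 'b', 'c', 'd'] -> ['e', 'a', 'b', 'c', 'd']
'd': index 4 in ['e', 'a', 'b', 'c', 'd'] -> ['d', 'e', 'a', 'b', 'c']
'a': index 2 in ['d', 'e', 'a', 'b', 'c'] -> ['a', 'd', 'e', 'b', 'c']
'a': index 0 in ['a', 'd', 'e', 'b', 'c'] -> ['a', 'd', 'e', 'b', 'c']
'a': index 0 in ['a', 'd', 'e', 'b', 'c'] -> ['a', 'd', 'e', 'b', 'c']
'a': index 0 in ['a', 'd', 'e', 'b', 'c'] -> ['a', 'd', 'e', 'b', 'c']
'c': index 4 in ['a', 'd', 'e', 'b', 'c'] -> ['c', 'a', 'd', 'e', 'b']
'b': index 4 in ['c', 'a', 'd', 'e', 'b'] -> ['b', 'c', 'a', 'd', 'e']


Output: [0, 4, 1, 0, 1, 4, 2, 0, 0, 0, 4, 4]


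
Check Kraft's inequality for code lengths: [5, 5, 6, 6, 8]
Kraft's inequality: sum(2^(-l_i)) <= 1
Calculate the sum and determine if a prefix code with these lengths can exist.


Sum = 2^(-5) + 2^(-5) + 2^(-6) + 2^(-6) + 2^(-8)
    = 0.03125 + 0.03125 + 0.015625 + 0.015625 + 0.00390625
    = 25/256 = 0.09765625
Since 0.09765625 <= 1, Kraft's inequality IS satisfied.
A prefix code with these lengths CAN exist.

Kraft sum = 0.09765625. Satisfied.


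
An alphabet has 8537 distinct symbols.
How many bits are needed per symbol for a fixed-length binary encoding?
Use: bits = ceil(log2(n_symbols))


log2(8537) = 13.0595
Bracket: 2^13 = 8192 < 8537 <= 2^14 = 16384
So ceil(log2(8537)) = 14

bits = ceil(log2(8537)) = ceil(13.0595) = 14 bits


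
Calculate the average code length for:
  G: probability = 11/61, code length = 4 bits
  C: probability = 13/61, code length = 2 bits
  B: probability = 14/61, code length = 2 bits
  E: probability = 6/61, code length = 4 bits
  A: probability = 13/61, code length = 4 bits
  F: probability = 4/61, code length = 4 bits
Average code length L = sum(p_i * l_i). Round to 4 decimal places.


Weighted contributions p_i * l_i:
  G: (11/61) * 4 = 44/61
  C: (13/61) * 2 = 26/61
  B: (14/61) * 2 = 28/61
  E: (6/61) * 4 = 24/61
  A: (13/61) * 4 = 52/61
  F: (4/61) * 4 = 16/61
Sum = (44 + 26 + 28 + 24 + 52 + 16)/61 = 190/61

L = 190/61 = 3.1148 bits/symbol


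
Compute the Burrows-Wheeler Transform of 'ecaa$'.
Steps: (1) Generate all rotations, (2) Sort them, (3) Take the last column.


Rotations (sorted):
  0: $ecaa -> last char: a
  1: a$eca -> last char: a
  2: aa$ec -> last char: c
  3: caa$e -> last char: e
  4: ecaa$ -> last char: $


BWT = aace$


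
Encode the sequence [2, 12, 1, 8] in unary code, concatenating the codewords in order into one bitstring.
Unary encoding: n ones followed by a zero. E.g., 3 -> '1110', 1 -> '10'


Encode each number as n ones followed by a terminating 0:
  2 -> 110 (3 bits)
  12 -> 1111111111110 (13 bits)
  1 -> 10 (2 bits)
  8 -> 111111110 (9 bits)
Total length = 3 + 13 + 2 + 9 = 27 bits.

Unary([2, 12, 1, 8]) = 110111111111111010111111110 (27 bits)


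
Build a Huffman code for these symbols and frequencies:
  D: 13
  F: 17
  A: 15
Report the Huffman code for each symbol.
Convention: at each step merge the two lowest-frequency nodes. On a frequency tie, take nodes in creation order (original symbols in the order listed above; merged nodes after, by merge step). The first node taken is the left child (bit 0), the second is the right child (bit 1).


Huffman tree construction:
Step 1: Merge D(13) + A(15) = 28
Step 2: Merge F(17) + (D+A)(28) = 45
Read each symbol's code off the tree from the root (left child = 0, right child = 1).

Codes:
  D: 10 (length 2)
  F: 0 (length 1)
  A: 11 (length 2)
Average code length: 73/45 = 1.6222 bits/symbol


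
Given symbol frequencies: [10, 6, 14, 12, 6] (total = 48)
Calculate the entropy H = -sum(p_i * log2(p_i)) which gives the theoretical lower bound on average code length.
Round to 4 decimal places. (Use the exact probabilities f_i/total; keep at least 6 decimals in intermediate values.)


Per-symbol terms -p_i * log2(p_i) with p_i = f_i/48:
  p = 10/48 = 0.208333: log2(p) = -2.263034, -p*log2(p) = 0.471466
  p = 6/48 = 0.125000: log2(p) = -3.000000, -p*log2(p) = 0.375000
  p = 14/48 = 0.291667: log2(p) = -1.777608, -p*log2(p) = 0.518469
  p = 12/48 = 0.250000: log2(p) = -2.000000, -p*log2(p) = 0.500000
  p = 6/48 = 0.125000: log2(p) = -3.000000, -p*log2(p) = 0.375000
H = 0.471466 + 0.375000 + 0.518469 + 0.500000 + 0.375000 = 2.239935

H = 2.2399 bits/symbol


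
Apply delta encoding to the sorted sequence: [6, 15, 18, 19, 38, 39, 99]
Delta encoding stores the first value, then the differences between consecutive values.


First value: 6
Deltas:
  15 - 6 = 9
  18 - 15 = 3
  19 - 18 = 1
  38 - 19 = 19
  39 - 38 = 1
  99 - 39 = 60


Delta encoded: [6, 9, 3, 1, 19, 1, 60]


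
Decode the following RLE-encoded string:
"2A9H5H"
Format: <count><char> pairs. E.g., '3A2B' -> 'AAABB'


Expanding each <count><char> pair:
  2A -> 'AA'
  9H -> 'HHHHHHHHH'
  5H -> 'HHHHH'

Decoded = AAHHHHHHHHHHHHHH


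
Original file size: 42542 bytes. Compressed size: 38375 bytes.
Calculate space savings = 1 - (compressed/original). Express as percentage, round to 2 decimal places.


ratio = compressed/original = 38375/42542 = 0.90205
savings = 1 - ratio = 1 - 0.90205 = 0.09795
as a percentage: 0.09795 * 100 = 9.8%

Space savings = 1 - 38375/42542 = 9.8%


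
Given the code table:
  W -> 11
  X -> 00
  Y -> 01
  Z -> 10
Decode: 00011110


Decoding:
00 -> X
01 -> Y
11 -> W
10 -> Z


Result: XYWZ


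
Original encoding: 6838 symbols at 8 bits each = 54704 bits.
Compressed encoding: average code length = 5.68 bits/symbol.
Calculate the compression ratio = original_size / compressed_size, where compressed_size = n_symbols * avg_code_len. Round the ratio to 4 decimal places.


original_size = n_symbols * orig_bits = 6838 * 8 = 54704 bits
compressed_size = n_symbols * avg_code_len = 6838 * 5.68 = 38839.84 bits
ratio = original_size / compressed_size = 54704 / 38839.84 = 1.4085

Compression ratio = 1.4085


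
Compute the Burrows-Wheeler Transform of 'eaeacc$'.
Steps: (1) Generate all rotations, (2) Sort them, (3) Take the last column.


Rotations (sorted):
  0: $eaeacc -> last char: c
  1: acc$eae -> last char: e
  2: aeacc$e -> last char: e
  3: c$eaeac -> last char: c
  4: cc$eaea -> last char: a
  5: eacc$ea -> last char: a
  6: eaeacc$ -> last char: $


BWT = ceecaa$


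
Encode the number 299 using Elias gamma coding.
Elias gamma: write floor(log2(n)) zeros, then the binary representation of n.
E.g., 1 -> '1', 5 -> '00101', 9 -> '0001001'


num_bits = floor(log2(299)) + 1 = 9
leading_zeros = num_bits - 1 = 8
binary(299) = 100101011

Elias gamma(299) = '00000000' + '100101011' = 00000000100101011 (17 bits)


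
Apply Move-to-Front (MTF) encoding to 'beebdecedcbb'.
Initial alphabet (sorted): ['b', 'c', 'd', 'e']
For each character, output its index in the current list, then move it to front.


MTF encoding:
'b': index 0 in ['b', 'c', 'd', 'e'] -> ['b', 'c', 'd', 'e']
'e': index 3 in ['b', 'c', 'd', 'e'] -> ['e', 'b', 'c', 'd']
'e': index 0 in ['e', 'b', 'c', 'd'] -> ['e', 'b', 'c', 'd']
'b': index 1 in ['e', 'b', 'c', 'd'] -> ['b', 'e', 'c', 'd']
'd': index 3 in ['b', 'e', 'c', 'd'] -> ['d', 'b', 'e', 'c']
'e': index 2 in ['d', 'b', 'e', 'c'] -> ['e', 'd', 'b', 'c']
'c': index 3 in ['e', 'd', 'b', 'c'] -> ['c', 'e', 'd', 'b']
'e': index 1 in ['c', 'e', 'd', 'b'] -> ['e', 'c', 'd', 'b']
'd': index 2 in ['e', 'c', 'd', 'b'] -> ['d', 'e', 'c', 'b']
'c': index 2 in ['d', 'e', 'c', 'b'] -> ['c', 'd', 'e', 'b']
'b': index 3 in ['c', 'd', 'e', 'b'] -> ['b', 'c', 'd', 'e']
'b': index 0 in ['b', 'c', 'd', 'e'] -> ['b', 'c', 'd', 'e']


Output: [0, 3, 0, 1, 3, 2, 3, 1, 2, 2, 3, 0]


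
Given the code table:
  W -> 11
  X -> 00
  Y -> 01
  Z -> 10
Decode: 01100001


Decoding:
01 -> Y
10 -> Z
00 -> X
01 -> Y


Result: YZXY


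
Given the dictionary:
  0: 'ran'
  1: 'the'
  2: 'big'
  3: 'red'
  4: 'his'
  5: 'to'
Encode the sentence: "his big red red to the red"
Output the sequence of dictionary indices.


Look up each word in the dictionary:
  'his' -> 4
  'big' -> 2
  'red' -> 3
  'red' -> 3
  'to' -> 5
  'the' -> 1
  'red' -> 3

Encoded: [4, 2, 3, 3, 5, 1, 3]


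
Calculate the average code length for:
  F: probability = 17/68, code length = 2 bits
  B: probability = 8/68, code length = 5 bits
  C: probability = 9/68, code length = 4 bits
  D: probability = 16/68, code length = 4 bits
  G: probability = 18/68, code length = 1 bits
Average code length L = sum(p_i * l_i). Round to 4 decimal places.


Weighted contributions p_i * l_i:
  F: (17/68) * 2 = 34/68
  B: (8/68) * 5 = 40/68
  C: (9/68) * 4 = 36/68
  D: (16/68) * 4 = 64/68
  G: (18/68) * 1 = 18/68
Sum = (34 + 40 + 36 + 64 + 18)/68 = 192/68

L = 192/68 = 2.8235 bits/symbol


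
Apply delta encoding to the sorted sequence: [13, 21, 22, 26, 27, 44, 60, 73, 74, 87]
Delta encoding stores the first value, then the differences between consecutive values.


First value: 13
Deltas:
  21 - 13 = 8
  22 - 21 = 1
  26 - 22 = 4
  27 - 26 = 1
  44 - 27 = 17
  60 - 44 = 16
  73 - 60 = 13
  74 - 73 = 1
  87 - 74 = 13


Delta encoded: [13, 8, 1, 4, 1, 17, 16, 13, 1, 13]


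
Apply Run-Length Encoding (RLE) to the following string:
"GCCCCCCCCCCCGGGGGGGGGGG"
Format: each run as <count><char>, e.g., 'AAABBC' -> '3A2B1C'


Scanning runs left to right:
  i=0: run of 'G' x 1 -> '1G'
  i=1: run of 'C' x 11 -> '11C'
  i=12: run of 'G' x 11 -> '11G'

RLE = 1G11C11G


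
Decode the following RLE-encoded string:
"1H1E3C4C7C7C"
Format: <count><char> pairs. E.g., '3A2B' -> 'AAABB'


Expanding each <count><char> pair:
  1H -> 'H'
  1E -> 'E'
  3C -> 'CCC'
  4C -> 'CCCC'
  7C -> 'CCCCCCC'
  7C -> 'CCCCCCC'

Decoded = HECCCCCCCCCCCCCCCCCCCCC


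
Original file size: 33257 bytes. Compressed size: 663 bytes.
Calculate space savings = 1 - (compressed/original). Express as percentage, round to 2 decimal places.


ratio = compressed/original = 663/33257 = 0.019936
savings = 1 - ratio = 1 - 0.019936 = 0.980064
as a percentage: 0.980064 * 100 = 98.01%

Space savings = 1 - 663/33257 = 98.01%


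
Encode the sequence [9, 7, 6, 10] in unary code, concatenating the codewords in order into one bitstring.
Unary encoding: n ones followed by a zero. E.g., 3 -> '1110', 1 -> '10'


Encode each number as n ones followed by a terminating 0:
  9 -> 1111111110 (10 bits)
  7 -> 11111110 (8 bits)
  6 -> 1111110 (7 bits)
  10 -> 11111111110 (11 bits)
Total length = 10 + 8 + 7 + 11 = 36 bits.

Unary([9, 7, 6, 10]) = 111111111011111110111111011111111110 (36 bits)


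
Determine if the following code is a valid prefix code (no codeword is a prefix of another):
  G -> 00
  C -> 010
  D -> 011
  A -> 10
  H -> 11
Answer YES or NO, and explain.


Checking each pair (does one codeword prefix another?):
  G='00' vs C='010': no prefix
  G='00' vs D='011': no prefix
  G='00' vs A='10': no prefix
  G='00' vs H='11': no prefix
  C='010' vs G='00': no prefix
  C='010' vs D='011': no prefix
  C='010' vs A='10': no prefix
  C='010' vs H='11': no prefix
  D='011' vs G='00': no prefix
  D='011' vs C='010': no prefix
  D='011' vs A='10': no prefix
  D='011' vs H='11': no prefix
  A='10' vs G='00': no prefix
  A='10' vs C='010': no prefix
  A='10' vs D='011': no prefix
  A='10' vs H='11': no prefix
  H='11' vs G='00': no prefix
  H='11' vs C='010': no prefix
  H='11' vs D='011': no prefix
  H='11' vs A='10': no prefix
No violation found over all pairs.

YES -- this is a valid prefix code. No codeword is a prefix of any other codeword.


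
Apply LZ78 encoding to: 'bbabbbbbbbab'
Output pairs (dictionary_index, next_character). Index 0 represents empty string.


LZ78 encoding steps:
Dictionary: {0: ''}
Step 1: w='' (idx 0), next='b' -> output (0, 'b'), add 'b' as idx 1
Step 2: w='b' (idx 1), next='a' -> output (1, 'a'), add 'ba' as idx 2
Step 3: w='b' (idx 1), next='b' -> output (1, 'b'), add 'bb' as idx 3
Step 4: w='bb' (idx 3), next='b' -> output (3, 'b'), add 'bbb' as idx 4
Step 5: w='bb' (idx 3), next='a' -> output (3, 'a'), add 'bba' as idx 5
Step 6: w='b' (idx 1), end of input -> output (1, '')


Encoded: [(0, 'b'), (1, 'a'), (1, 'b'), (3, 'b'), (3, 'a'), (1, '')]


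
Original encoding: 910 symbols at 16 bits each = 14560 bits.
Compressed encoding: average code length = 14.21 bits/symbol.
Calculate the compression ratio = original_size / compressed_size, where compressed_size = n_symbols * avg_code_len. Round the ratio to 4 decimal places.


original_size = n_symbols * orig_bits = 910 * 16 = 14560 bits
compressed_size = n_symbols * avg_code_len = 910 * 14.21 = 12931.1 bits
ratio = original_size / compressed_size = 14560 / 12931.1 = 1.126

Compression ratio = 1.126


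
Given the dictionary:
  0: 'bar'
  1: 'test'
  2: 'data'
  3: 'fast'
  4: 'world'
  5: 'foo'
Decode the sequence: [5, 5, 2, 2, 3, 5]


Look up each index in the dictionary:
  5 -> 'foo'
  5 -> 'foo'
  2 -> 'data'
  2 -> 'data'
  3 -> 'fast'
  5 -> 'foo'

Decoded: "foo foo data data fast foo"


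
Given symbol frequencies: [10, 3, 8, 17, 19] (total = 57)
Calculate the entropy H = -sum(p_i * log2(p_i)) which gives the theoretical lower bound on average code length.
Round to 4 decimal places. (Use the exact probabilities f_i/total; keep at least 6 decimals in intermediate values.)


Per-symbol terms -p_i * log2(p_i) with p_i = f_i/57:
  p = 10/57 = 0.175439: log2(p) = -2.510962, -p*log2(p) = 0.440520
  p = 3/57 = 0.052632: log2(p) = -4.247928, -p*log2(p) = 0.223575
  p = 8/57 = 0.140351: log2(p) = -2.832890, -p*log2(p) = 0.397599
  p = 17/57 = 0.298246: log2(p) = -1.745427, -p*log2(p) = 0.520566
  p = 19/57 = 0.333333: log2(p) = -1.584963, -p*log2(p) = 0.528321
H = 0.440520 + 0.223575 + 0.397599 + 0.520566 + 0.528321 = 2.110581

H = 2.1106 bits/symbol


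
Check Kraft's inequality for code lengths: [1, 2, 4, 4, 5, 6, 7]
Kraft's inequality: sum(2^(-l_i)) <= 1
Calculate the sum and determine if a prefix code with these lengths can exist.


Sum = 2^(-1) + 2^(-2) + 2^(-4) + 2^(-4) + 2^(-5) + 2^(-6) + 2^(-7)
    = 0.5 + 0.25 + 0.0625 + 0.0625 + 0.03125 + 0.015625 + 0.0078125
    = 119/128 = 0.9296875
Since 0.9296875 <= 1, Kraft's inequality IS satisfied.
A prefix code with these lengths CAN exist.

Kraft sum = 0.9296875. Satisfied.


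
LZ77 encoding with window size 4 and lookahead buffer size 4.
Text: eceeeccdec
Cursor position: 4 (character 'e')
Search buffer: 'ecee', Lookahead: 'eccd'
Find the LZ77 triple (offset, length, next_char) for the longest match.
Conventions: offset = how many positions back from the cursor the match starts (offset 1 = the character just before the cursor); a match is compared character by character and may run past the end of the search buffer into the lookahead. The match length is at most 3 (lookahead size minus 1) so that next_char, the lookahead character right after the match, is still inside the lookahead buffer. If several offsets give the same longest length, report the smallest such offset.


Try each offset into the search buffer:
  offset=1 (pos 3, char 'e'): match length 1
  offset=2 (pos 2, char 'e'): match length 1
  offset=3 (pos 1, char 'c'): match length 0
  offset=4 (pos 0, char 'e'): match length 2
Longest match has length 2 at offset 4.
next_char = character at position 4 + 2 = 6 -> 'c'

Best match: offset=4, length=2 (matching 'ec' starting at position 0)
LZ77 triple: (4, 2, 'c')


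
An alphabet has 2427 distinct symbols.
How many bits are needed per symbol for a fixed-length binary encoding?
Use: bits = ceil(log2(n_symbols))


log2(2427) = 11.245
Bracket: 2^11 = 2048 < 2427 <= 2^12 = 4096
So ceil(log2(2427)) = 12

bits = ceil(log2(2427)) = ceil(11.245) = 12 bits


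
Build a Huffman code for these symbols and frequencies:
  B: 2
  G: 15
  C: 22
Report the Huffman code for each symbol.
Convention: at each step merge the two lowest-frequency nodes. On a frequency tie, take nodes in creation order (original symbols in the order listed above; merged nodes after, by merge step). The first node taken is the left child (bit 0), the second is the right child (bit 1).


Huffman tree construction:
Step 1: Merge B(2) + G(15) = 17
Step 2: Merge (B+G)(17) + C(22) = 39
Read each symbol's code off the tree from the root (left child = 0, right child = 1).

Codes:
  B: 00 (length 2)
  G: 01 (length 2)
  C: 1 (length 1)
Average code length: 56/39 = 1.4359 bits/symbol


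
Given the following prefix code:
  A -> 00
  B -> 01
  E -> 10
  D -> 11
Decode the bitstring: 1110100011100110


Decoding step by step:
Bits 11 -> D
Bits 10 -> E
Bits 10 -> E
Bits 00 -> A
Bits 11 -> D
Bits 10 -> E
Bits 01 -> B
Bits 10 -> E


Decoded message: DEEADEBE


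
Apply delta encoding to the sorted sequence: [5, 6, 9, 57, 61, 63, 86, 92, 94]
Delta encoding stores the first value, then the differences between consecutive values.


First value: 5
Deltas:
  6 - 5 = 1
  9 - 6 = 3
  57 - 9 = 48
  61 - 57 = 4
  63 - 61 = 2
  86 - 63 = 23
  92 - 86 = 6
  94 - 92 = 2


Delta encoded: [5, 1, 3, 48, 4, 2, 23, 6, 2]


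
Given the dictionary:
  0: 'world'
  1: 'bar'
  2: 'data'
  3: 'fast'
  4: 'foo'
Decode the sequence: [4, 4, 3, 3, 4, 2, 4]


Look up each index in the dictionary:
  4 -> 'foo'
  4 -> 'foo'
  3 -> 'fast'
  3 -> 'fast'
  4 -> 'foo'
  2 -> 'data'
  4 -> 'foo'

Decoded: "foo foo fast fast foo data foo"


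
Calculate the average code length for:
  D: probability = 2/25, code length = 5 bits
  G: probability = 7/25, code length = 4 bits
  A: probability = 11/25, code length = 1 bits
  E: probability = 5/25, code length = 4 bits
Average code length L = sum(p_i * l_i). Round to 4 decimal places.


Weighted contributions p_i * l_i:
  D: (2/25) * 5 = 10/25
  G: (7/25) * 4 = 28/25
  A: (11/25) * 1 = 11/25
  E: (5/25) * 4 = 20/25
Sum = (10 + 28 + 11 + 20)/25 = 69/25

L = 69/25 = 2.7600 bits/symbol


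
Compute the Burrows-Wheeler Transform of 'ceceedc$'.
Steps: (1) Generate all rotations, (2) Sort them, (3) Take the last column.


Rotations (sorted):
  0: $ceceedc -> last char: c
  1: c$ceceed -> last char: d
  2: ceceedc$ -> last char: $
  3: ceedc$ce -> last char: e
  4: dc$cecee -> last char: e
  5: eceedc$c -> last char: c
  6: edc$cece -> last char: e
  7: eedc$cec -> last char: c


BWT = cd$eecec


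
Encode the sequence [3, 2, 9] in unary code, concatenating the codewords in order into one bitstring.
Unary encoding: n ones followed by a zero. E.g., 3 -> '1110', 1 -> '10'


Encode each number as n ones followed by a terminating 0:
  3 -> 1110 (4 bits)
  2 -> 110 (3 bits)
  9 -> 1111111110 (10 bits)
Total length = 4 + 3 + 10 = 17 bits.

Unary([3, 2, 9]) = 11101101111111110 (17 bits)


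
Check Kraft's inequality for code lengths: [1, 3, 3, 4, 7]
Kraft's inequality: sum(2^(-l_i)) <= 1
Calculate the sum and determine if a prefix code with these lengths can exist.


Sum = 2^(-1) + 2^(-3) + 2^(-3) + 2^(-4) + 2^(-7)
    = 0.5 + 0.125 + 0.125 + 0.0625 + 0.0078125
    = 105/128 = 0.8203125
Since 0.8203125 <= 1, Kraft's inequality IS satisfied.
A prefix code with these lengths CAN exist.

Kraft sum = 0.8203125. Satisfied.


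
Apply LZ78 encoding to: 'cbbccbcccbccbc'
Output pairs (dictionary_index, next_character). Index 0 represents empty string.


LZ78 encoding steps:
Dictionary: {0: ''}
Step 1: w='' (idx 0), next='c' -> output (0, 'c'), add 'c' as idx 1
Step 2: w='' (idx 0), next='b' -> output (0, 'b'), add 'b' as idx 2
Step 3: w='b' (idx 2), next='c' -> output (2, 'c'), add 'bc' as idx 3
Step 4: w='c' (idx 1), next='b' -> output (1, 'b'), add 'cb' as idx 4
Step 5: w='c' (idx 1), next='c' -> output (1, 'c'), add 'cc' as idx 5
Step 6: w='cb' (idx 4), next='c' -> output (4, 'c'), add 'cbc' as idx 6
Step 7: w='cbc' (idx 6), end of input -> output (6, '')


Encoded: [(0, 'c'), (0, 'b'), (2, 'c'), (1, 'b'), (1, 'c'), (4, 'c'), (6, '')]


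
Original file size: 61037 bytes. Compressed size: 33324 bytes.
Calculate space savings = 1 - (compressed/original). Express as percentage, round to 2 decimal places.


ratio = compressed/original = 33324/61037 = 0.545964
savings = 1 - ratio = 1 - 0.545964 = 0.454036
as a percentage: 0.454036 * 100 = 45.4%

Space savings = 1 - 33324/61037 = 45.4%


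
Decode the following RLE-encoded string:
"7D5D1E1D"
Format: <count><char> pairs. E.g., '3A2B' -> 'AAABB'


Expanding each <count><char> pair:
  7D -> 'DDDDDDD'
  5D -> 'DDDDD'
  1E -> 'E'
  1D -> 'D'

Decoded = DDDDDDDDDDDDED


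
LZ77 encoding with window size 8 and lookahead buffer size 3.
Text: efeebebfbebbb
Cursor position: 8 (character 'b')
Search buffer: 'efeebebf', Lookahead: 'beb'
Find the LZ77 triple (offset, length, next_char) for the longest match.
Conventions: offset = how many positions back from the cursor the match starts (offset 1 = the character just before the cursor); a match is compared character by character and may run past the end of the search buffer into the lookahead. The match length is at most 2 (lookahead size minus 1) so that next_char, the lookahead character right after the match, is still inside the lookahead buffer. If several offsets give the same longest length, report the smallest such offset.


Try each offset into the search buffer:
  offset=1 (pos 7, char 'f'): match length 0
  offset=2 (pos 6, char 'b'): match length 1
  offset=3 (pos 5, char 'e'): match length 0
  offset=4 (pos 4, char 'b'): match length 2
  offset=5 (pos 3, char 'e'): match length 0
  offset=6 (pos 2, char 'e'): match length 0
  offset=7 (pos 1, char 'f'): match length 0
  offset=8 (pos 0, char 'e'): match length 0
Longest match has length 2 at offset 4.
next_char = character at position 8 + 2 = 10 -> 'b'

Best match: offset=4, length=2 (matching 'be' starting at position 4)
LZ77 triple: (4, 2, 'b')


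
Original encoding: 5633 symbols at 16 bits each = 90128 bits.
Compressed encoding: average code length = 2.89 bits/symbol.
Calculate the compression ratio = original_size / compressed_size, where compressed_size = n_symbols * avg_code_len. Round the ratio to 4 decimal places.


original_size = n_symbols * orig_bits = 5633 * 16 = 90128 bits
compressed_size = n_symbols * avg_code_len = 5633 * 2.89 = 16279.37 bits
ratio = original_size / compressed_size = 90128 / 16279.37 = 5.5363

Compression ratio = 5.5363


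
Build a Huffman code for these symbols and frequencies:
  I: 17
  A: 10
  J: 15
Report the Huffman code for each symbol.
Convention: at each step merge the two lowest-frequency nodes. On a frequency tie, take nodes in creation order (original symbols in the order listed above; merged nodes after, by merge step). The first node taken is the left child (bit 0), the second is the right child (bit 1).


Huffman tree construction:
Step 1: Merge A(10) + J(15) = 25
Step 2: Merge I(17) + (A+J)(25) = 42
Read each symbol's code off the tree from the root (left child = 0, right child = 1).

Codes:
  I: 0 (length 1)
  A: 10 (length 2)
  J: 11 (length 2)
Average code length: 67/42 = 1.5952 bits/symbol


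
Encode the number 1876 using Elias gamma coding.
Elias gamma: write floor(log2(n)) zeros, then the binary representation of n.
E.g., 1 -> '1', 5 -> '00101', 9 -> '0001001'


num_bits = floor(log2(1876)) + 1 = 11
leading_zeros = num_bits - 1 = 10
binary(1876) = 11101010100

Elias gamma(1876) = '0000000000' + '11101010100' = 000000000011101010100 (21 bits)


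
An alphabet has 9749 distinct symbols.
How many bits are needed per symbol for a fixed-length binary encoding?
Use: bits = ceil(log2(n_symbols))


log2(9749) = 13.251
Bracket: 2^13 = 8192 < 9749 <= 2^14 = 16384
So ceil(log2(9749)) = 14

bits = ceil(log2(9749)) = ceil(13.251) = 14 bits


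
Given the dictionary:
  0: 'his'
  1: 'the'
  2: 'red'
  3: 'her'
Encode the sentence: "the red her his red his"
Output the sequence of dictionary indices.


Look up each word in the dictionary:
  'the' -> 1
  'red' -> 2
  'her' -> 3
  'his' -> 0
  'red' -> 2
  'his' -> 0

Encoded: [1, 2, 3, 0, 2, 0]


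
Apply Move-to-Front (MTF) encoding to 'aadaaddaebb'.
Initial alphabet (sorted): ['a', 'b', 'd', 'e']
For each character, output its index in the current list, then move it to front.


MTF encoding:
'a': index 0 in ['a', 'b', 'd', 'e'] -> ['a', 'b', 'd', 'e']
'a': index 0 in ['a', 'b', 'd', 'e'] -> ['a', 'b', 'd', 'e']
'd': index 2 in ['a', 'b', 'd', 'e'] -> ['d', 'a', 'b', 'e']
'a': index 1 in ['d', 'a', 'b', 'e'] -> ['a', 'd', 'b', 'e']
'a': index 0 in ['a', 'd', 'b', 'e'] -> ['a', 'd', 'b', 'e']
'd': index 1 in ['a', 'd', 'b', 'e'] -> ['d', 'a', 'b', 'e']
'd': index 0 in ['d', 'a', 'b', 'e'] -> ['d', 'a', 'b', 'e']
'a': index 1 in ['d', 'a', 'b', 'e'] -> ['a', 'd', 'b', 'e']
'e': index 3 in ['a', 'd', 'b', 'e'] -> ['e', 'a', 'd', 'b']
'b': index 3 in ['e', 'a', 'd', 'b'] -> ['b', 'e', 'a', 'd']
'b': index 0 in ['b', 'e', 'a', 'd'] -> ['b', 'e', 'a', 'd']


Output: [0, 0, 2, 1, 0, 1, 0, 1, 3, 3, 0]


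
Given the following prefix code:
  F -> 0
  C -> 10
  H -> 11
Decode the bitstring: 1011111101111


Decoding step by step:
Bits 10 -> C
Bits 11 -> H
Bits 11 -> H
Bits 11 -> H
Bits 0 -> F
Bits 11 -> H
Bits 11 -> H


Decoded message: CHHHFHH


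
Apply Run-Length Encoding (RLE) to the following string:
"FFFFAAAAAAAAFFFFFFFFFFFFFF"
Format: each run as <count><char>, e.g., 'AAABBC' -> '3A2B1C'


Scanning runs left to right:
  i=0: run of 'F' x 4 -> '4F'
  i=4: run of 'A' x 8 -> '8A'
  i=12: run of 'F' x 14 -> '14F'

RLE = 4F8A14F


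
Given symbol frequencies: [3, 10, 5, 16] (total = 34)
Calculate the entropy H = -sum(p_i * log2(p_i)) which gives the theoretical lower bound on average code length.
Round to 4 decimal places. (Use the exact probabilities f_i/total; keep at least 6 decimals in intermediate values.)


Per-symbol terms -p_i * log2(p_i) with p_i = f_i/34:
  p = 3/34 = 0.088235: log2(p) = -3.502500, -p*log2(p) = 0.309044
  p = 10/34 = 0.294118: log2(p) = -1.765535, -p*log2(p) = 0.519275
  p = 5/34 = 0.147059: log2(p) = -2.765535, -p*log2(p) = 0.406696
  p = 16/34 = 0.470588: log2(p) = -1.087463, -p*log2(p) = 0.511747
H = 0.309044 + 0.519275 + 0.406696 + 0.511747 = 1.746762

H = 1.7468 bits/symbol


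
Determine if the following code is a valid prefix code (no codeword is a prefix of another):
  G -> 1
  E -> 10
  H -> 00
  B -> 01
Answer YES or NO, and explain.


Checking each pair (does one codeword prefix another?):
  G='1' vs E='10': prefix -- VIOLATION

NO -- this is NOT a valid prefix code. G (1) is a prefix of E (10).


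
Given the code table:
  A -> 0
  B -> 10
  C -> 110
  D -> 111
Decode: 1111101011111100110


Decoding:
111 -> D
110 -> C
10 -> B
111 -> D
111 -> D
0 -> A
0 -> A
110 -> C


Result: DCBDDAAC


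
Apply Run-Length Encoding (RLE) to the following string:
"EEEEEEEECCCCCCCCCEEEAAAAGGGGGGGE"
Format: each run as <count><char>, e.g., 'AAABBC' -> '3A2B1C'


Scanning runs left to right:
  i=0: run of 'E' x 8 -> '8E'
  i=8: run of 'C' x 9 -> '9C'
  i=17: run of 'E' x 3 -> '3E'
  i=20: run of 'A' x 4 -> '4A'
  i=24: run of 'G' x 7 -> '7G'
  i=31: run of 'E' x 1 -> '1E'

RLE = 8E9C3E4A7G1E


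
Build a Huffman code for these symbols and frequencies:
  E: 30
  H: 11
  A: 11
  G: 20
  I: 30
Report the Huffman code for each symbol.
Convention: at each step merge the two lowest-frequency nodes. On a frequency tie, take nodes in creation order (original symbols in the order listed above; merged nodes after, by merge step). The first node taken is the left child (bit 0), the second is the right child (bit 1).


Huffman tree construction:
Step 1: Merge H(11) + A(11) = 22
Step 2: Merge G(20) + (H+A)(22) = 42
Step 3: Merge E(30) + I(30) = 60
Step 4: Merge (G+(H+A))(42) + (E+I)(60) = 102
Read each symbol's code off the tree from the root (left child = 0, right child = 1).

Codes:
  E: 10 (length 2)
  H: 010 (length 3)
  A: 011 (length 3)
  G: 00 (length 2)
  I: 11 (length 2)
Average code length: 226/102 = 2.2157 bits/symbol


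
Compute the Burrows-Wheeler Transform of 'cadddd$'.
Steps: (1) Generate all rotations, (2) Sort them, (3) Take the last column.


Rotations (sorted):
  0: $cadddd -> last char: d
  1: adddd$c -> last char: c
  2: cadddd$ -> last char: $
  3: d$caddd -> last char: d
  4: dd$cadd -> last char: d
  5: ddd$cad -> last char: d
  6: dddd$ca -> last char: a


BWT = dc$ddda


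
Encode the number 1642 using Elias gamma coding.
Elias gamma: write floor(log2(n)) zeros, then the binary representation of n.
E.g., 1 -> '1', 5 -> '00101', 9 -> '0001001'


num_bits = floor(log2(1642)) + 1 = 11
leading_zeros = num_bits - 1 = 10
binary(1642) = 11001101010

Elias gamma(1642) = '0000000000' + '11001101010' = 000000000011001101010 (21 bits)


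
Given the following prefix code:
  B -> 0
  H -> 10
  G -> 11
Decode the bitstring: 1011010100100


Decoding step by step:
Bits 10 -> H
Bits 11 -> G
Bits 0 -> B
Bits 10 -> H
Bits 10 -> H
Bits 0 -> B
Bits 10 -> H
Bits 0 -> B


Decoded message: HGBHHBHB


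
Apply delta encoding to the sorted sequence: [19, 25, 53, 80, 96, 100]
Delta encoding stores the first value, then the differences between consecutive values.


First value: 19
Deltas:
  25 - 19 = 6
  53 - 25 = 28
  80 - 53 = 27
  96 - 80 = 16
  100 - 96 = 4


Delta encoded: [19, 6, 28, 27, 16, 4]


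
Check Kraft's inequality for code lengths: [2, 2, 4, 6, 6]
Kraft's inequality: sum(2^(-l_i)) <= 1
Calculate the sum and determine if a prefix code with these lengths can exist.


Sum = 2^(-2) + 2^(-2) + 2^(-4) + 2^(-6) + 2^(-6)
    = 0.25 + 0.25 + 0.0625 + 0.015625 + 0.015625
    = 38/64 = 0.59375
Since 0.59375 <= 1, Kraft's inequality IS satisfied.
A prefix code with these lengths CAN exist.

Kraft sum = 0.59375. Satisfied.
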